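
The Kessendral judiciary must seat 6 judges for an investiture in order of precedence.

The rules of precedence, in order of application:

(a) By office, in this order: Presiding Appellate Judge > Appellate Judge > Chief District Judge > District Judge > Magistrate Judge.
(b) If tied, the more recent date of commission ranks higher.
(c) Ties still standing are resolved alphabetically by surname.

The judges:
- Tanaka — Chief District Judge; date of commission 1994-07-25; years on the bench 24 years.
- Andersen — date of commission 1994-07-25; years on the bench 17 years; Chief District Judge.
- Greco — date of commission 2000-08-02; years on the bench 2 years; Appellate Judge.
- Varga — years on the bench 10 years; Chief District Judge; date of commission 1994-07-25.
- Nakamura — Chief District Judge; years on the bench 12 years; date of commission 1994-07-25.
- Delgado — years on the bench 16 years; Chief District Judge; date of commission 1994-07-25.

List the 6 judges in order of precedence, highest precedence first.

By office: Greco (Appellate Judge); then Andersen, Delgado, Nakamura, Tanaka and Varga (Chief District Judge).
Andersen, Delgado, Nakamura, Tanaka and Varga all have date of commission 1994-07-25, so the next rule applies.
Among Andersen, Delgado, Nakamura, Tanaka and Varga, alphabetically by surname: Andersen before Delgado before Nakamura before Tanaka before Varga.
Full order: Greco, Andersen, Delgado, Nakamura, Tanaka, Varga.

Greco, Andersen, Delgado, Nakamura, Tanaka, Varga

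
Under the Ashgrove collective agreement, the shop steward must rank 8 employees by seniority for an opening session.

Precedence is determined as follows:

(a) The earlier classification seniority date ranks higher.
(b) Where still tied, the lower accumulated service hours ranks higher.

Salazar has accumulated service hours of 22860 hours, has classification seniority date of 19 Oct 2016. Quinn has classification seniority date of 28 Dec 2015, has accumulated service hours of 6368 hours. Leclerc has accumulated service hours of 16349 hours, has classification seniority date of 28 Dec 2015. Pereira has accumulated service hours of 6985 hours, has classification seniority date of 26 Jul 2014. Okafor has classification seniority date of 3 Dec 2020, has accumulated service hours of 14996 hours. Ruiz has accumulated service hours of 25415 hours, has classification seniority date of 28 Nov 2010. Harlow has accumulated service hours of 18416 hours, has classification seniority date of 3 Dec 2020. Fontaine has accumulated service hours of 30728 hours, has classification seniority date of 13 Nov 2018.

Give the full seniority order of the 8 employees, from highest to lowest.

By classification seniority date (earlier first): Ruiz (28 Nov 2010); then Pereira (26 Jul 2014); then Quinn and Leclerc (both 28 Dec 2015); then Salazar (19 Oct 2016); then Fontaine (13 Nov 2018); then Okafor and Harlow (both 3 Dec 2020).
Among Quinn and Leclerc, by accumulated service hours (lower first): Quinn (6368 hours) before Leclerc (16349 hours).
Among Okafor and Harlow, by accumulated service hours (lower first): Okafor (14996 hours) before Harlow (18416 hours).
Full order: Ruiz, Pereira, Quinn, Leclerc, Salazar, Fontaine, Okafor, Harlow.

Ruiz, Pereira, Quinn, Leclerc, Salazar, Fontaine, Okafor, Harlow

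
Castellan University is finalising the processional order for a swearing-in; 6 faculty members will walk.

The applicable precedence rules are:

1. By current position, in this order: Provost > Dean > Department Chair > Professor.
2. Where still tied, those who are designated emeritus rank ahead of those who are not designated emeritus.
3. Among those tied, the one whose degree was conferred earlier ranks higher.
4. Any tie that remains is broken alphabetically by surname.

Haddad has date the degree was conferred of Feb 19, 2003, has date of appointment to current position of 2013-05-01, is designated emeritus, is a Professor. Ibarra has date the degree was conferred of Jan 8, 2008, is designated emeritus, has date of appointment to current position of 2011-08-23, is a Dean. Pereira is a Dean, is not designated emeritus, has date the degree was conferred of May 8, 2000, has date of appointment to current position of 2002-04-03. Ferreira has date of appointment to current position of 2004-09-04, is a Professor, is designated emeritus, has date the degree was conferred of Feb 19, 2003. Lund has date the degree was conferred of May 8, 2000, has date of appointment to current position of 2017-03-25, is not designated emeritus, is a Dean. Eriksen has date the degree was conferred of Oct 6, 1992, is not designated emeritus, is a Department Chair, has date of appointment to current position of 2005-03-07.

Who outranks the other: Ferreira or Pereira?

Pereira

By current position: Ibarra, Lund and Pereira (Dean); then Eriksen (Department Chair); then Ferreira and Haddad (Professor).
Among Ibarra, Lund and Pereira, designated emeritus before not designated emeritus: Ibarra (designated emeritus) before Lund and Pereira (not designated emeritus).
Lund and Pereira both have date the degree was conferred May 8, 2000, so the next rule applies.
Among Lund and Pereira, alphabetically by surname: Lund before Pereira.
Ferreira and Haddad are each designated emeritus, so the next rule applies.
Ferreira and Haddad both have date the degree was conferred Feb 19, 2003, so the next rule applies.
Among Ferreira and Haddad, alphabetically by surname: Ferreira before Haddad.
So Pereira takes precedence.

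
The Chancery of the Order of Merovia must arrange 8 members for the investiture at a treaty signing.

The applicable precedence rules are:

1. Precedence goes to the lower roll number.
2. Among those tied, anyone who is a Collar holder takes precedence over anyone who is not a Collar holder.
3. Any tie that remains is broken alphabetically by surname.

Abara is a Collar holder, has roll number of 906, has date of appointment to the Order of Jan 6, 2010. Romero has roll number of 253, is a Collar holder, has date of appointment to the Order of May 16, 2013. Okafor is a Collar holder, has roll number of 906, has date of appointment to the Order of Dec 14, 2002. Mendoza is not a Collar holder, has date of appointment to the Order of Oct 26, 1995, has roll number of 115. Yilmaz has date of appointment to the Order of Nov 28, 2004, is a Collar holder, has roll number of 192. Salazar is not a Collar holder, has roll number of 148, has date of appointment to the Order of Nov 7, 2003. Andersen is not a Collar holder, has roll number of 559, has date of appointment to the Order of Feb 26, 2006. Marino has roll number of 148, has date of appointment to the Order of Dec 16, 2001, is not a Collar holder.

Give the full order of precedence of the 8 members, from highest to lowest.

Mendoza, Marino, Salazar, Yilmaz, Romero, Andersen, Abara, Okafor

By roll number (lower first): Mendoza (115); then Marino and Salazar (both 148); then Yilmaz (192); then Romero (253); then Andersen (559); then Abara and Okafor (both 906).
Marino and Salazar are each not a Collar holder, so the next rule applies.
Among Marino and Salazar, alphabetically by surname: Marino before Salazar.
Abara and Okafor are each a Collar holder, so the next rule applies.
Among Abara and Okafor, alphabetically by surname: Abara before Okafor.
Full order: Mendoza, Marino, Salazar, Yilmaz, Romero, Andersen, Abara, Okafor.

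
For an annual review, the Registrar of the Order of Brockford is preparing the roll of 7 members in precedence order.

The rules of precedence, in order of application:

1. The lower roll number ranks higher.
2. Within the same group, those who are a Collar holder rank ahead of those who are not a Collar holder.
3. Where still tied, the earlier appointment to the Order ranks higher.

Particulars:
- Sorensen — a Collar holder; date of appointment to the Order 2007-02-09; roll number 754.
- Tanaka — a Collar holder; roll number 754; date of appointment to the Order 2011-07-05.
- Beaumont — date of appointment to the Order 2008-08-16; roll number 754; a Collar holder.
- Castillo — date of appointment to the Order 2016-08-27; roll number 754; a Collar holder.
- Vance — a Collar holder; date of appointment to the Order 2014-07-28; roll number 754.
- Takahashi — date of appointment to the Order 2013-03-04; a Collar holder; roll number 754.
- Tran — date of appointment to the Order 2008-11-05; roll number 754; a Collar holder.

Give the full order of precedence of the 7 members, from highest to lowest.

Sorensen, Beaumont, Tran, Tanaka, Takahashi, Vance, Castillo

By roll number (lower first): Sorensen, Beaumont, Tran, Tanaka, Takahashi, Vance and Castillo (each 754).
Sorensen, Beaumont, Tran, Tanaka, Takahashi, Vance and Castillo are each a Collar holder, so the next rule applies.
Among Sorensen, Beaumont, Tran, Tanaka, Takahashi, Vance and Castillo, by date of appointment to the Order (earlier first): Sorensen (2007-02-09) before Beaumont (2008-08-16) before Tran (2008-11-05) before Tanaka (2011-07-05) before Takahashi (2013-03-04) before Vance (2014-07-28) before Castillo (2016-08-27).
Full order: Sorensen, Beaumont, Tran, Tanaka, Takahashi, Vance, Castillo.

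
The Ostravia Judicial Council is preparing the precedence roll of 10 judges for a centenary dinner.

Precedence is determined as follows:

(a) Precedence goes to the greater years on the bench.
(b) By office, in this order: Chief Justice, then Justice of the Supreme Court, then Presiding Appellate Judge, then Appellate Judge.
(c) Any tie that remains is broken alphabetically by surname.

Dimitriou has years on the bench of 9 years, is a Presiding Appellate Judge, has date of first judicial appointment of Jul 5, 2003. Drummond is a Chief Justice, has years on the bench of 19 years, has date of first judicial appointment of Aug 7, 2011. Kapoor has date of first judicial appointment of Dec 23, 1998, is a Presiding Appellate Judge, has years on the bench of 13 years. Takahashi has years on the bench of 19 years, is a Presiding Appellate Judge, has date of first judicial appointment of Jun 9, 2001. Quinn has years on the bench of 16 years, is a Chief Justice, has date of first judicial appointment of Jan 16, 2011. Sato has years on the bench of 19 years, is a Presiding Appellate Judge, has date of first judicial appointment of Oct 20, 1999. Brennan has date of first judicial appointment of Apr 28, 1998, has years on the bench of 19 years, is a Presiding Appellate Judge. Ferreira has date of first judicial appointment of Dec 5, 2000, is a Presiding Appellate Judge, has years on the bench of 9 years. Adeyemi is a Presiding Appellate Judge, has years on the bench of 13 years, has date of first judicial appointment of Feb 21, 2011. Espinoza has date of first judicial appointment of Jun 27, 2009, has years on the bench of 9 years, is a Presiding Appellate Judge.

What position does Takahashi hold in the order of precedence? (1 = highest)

By years on the bench (higher first): Drummond, Brennan, Sato and Takahashi (each 19 years); then Quinn (16 years); then Adeyemi and Kapoor (both 13 years); then Dimitriou, Espinoza and Ferreira (each 9 years).
Among Drummond, Brennan, Sato and Takahashi, by office: Drummond (Chief Justice) before Brennan, Sato and Takahashi (Presiding Appellate Judge).
Among Brennan, Sato and Takahashi, alphabetically by surname: Brennan before Sato before Takahashi.
Adeyemi and Kapoor are each Presiding Appellate Judge, so the next rule applies.
Among Adeyemi and Kapoor, alphabetically by surname: Adeyemi before Kapoor.
Dimitriou, Espinoza and Ferreira are each Presiding Appellate Judge, so the next rule applies.
Among Dimitriou, Espinoza and Ferreira, alphabetically by surname: Dimitriou before Espinoza before Ferreira.
Order: Drummond, Brennan, Sato, Takahashi, Quinn, Adeyemi, Kapoor, Dimitriou, Espinoza, Ferreira. So position 4.

4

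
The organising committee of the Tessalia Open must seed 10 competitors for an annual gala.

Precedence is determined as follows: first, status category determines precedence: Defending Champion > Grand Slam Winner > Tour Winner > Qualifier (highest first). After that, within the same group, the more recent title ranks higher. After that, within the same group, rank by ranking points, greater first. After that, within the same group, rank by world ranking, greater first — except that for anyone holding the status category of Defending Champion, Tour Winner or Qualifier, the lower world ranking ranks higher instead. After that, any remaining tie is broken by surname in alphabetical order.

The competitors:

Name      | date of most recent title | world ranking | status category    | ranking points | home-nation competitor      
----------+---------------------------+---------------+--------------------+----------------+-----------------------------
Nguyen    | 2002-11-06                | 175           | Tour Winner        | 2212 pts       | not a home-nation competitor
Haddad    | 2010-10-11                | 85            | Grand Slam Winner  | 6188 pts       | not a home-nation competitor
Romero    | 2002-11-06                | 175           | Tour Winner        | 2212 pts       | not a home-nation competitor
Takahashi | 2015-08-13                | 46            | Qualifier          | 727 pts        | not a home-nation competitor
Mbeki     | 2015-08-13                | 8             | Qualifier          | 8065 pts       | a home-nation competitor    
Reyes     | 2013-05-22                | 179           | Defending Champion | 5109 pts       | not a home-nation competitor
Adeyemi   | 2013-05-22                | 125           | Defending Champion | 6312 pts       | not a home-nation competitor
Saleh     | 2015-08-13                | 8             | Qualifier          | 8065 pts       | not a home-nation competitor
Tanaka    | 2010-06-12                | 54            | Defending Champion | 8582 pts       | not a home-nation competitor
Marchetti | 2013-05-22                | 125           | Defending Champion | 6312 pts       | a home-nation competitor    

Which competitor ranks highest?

Adeyemi

By status category: Adeyemi, Marchetti, Reyes and Tanaka (Defending Champion); then Haddad (Grand Slam Winner); then Nguyen and Romero (Tour Winner); then Mbeki, Saleh and Takahashi (Qualifier).
Among Adeyemi, Marchetti, Reyes and Tanaka, by date of most recent title (later first): Adeyemi, Marchetti and Reyes (2013-05-22) before Tanaka (2010-06-12).
Among Adeyemi, Marchetti and Reyes, by ranking points (higher first): Adeyemi and Marchetti (6312 pts) before Reyes (5109 pts).
Adeyemi and Marchetti both have world ranking 125, so the next rule applies.
Among Adeyemi and Marchetti, alphabetically by surname: Adeyemi before Marchetti.
Nguyen and Romero both have date of most recent title 2002-11-06, so the next rule applies.
Nguyen and Romero both have ranking points 2212 pts, so the next rule applies.
Nguyen and Romero both have world ranking 175, so the next rule applies.
Among Nguyen and Romero, alphabetically by surname: Nguyen before Romero.
Mbeki, Saleh and Takahashi all have date of most recent title 2015-08-13, so the next rule applies.
Among Mbeki, Saleh and Takahashi, by ranking points (higher first): Mbeki and Saleh (8065 pts) before Takahashi (727 pts).
Mbeki and Saleh both have world ranking 8, so the next rule applies.
Among Mbeki and Saleh, alphabetically by surname: Mbeki before Saleh.
Order: Adeyemi, Marchetti, Reyes, Tanaka, Haddad, Nguyen, Romero, Mbeki, Saleh, Takahashi.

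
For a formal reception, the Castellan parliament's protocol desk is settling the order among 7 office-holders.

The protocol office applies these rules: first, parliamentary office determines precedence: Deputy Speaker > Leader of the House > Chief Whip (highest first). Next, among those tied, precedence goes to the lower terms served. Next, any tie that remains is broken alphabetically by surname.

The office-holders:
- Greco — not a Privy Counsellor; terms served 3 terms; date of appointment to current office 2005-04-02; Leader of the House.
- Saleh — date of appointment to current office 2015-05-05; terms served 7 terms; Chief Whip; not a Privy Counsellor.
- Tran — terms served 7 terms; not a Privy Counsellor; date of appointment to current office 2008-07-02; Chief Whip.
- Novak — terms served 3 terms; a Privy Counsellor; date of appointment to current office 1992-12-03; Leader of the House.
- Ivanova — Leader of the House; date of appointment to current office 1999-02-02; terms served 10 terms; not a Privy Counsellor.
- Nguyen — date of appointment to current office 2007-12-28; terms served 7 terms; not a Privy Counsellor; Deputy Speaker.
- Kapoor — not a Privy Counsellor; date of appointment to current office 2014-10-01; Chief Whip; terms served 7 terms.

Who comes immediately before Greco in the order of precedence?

By parliamentary office: Nguyen (Deputy Speaker); then Greco, Novak and Ivanova (Leader of the House); then Kapoor, Saleh and Tran (Chief Whip).
Among Greco, Novak and Ivanova, by terms served (lower first): Greco and Novak (3 terms) before Ivanova (10 terms).
Among Greco and Novak, alphabetically by surname: Greco before Novak.
Kapoor, Saleh and Tran all have terms served 7 terms, so the next rule applies.
Among Kapoor, Saleh and Tran, alphabetically by surname: Kapoor before Saleh before Tran.
Order: Nguyen, Greco, Novak, Ivanova, Kapoor, Saleh, Tran.

Nguyen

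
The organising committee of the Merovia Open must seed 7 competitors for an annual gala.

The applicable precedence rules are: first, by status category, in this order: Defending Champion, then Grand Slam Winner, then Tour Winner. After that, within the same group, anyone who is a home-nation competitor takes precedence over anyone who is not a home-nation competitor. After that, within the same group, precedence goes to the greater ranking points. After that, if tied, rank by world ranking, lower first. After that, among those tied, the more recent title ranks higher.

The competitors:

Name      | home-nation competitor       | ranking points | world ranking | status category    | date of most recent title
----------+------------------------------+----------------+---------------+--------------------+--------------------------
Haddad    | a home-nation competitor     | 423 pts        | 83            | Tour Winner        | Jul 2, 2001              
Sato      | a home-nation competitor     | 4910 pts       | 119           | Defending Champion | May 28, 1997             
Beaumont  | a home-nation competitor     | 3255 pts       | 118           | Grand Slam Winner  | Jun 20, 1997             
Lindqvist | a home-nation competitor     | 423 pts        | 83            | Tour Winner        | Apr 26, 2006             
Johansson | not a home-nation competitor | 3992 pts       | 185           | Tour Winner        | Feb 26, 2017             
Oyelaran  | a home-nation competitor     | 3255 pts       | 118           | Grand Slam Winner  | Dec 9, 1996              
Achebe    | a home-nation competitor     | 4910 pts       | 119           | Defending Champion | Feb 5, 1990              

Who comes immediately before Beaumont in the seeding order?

Achebe

By status category: Sato and Achebe (Defending Champion); then Beaumont and Oyelaran (Grand Slam Winner); then Lindqvist, Haddad and Johansson (Tour Winner).
Sato and Achebe are each a home-nation competitor, so the next rule applies.
Sato and Achebe both have ranking points 4910 pts, so the next rule applies.
Sato and Achebe both have world ranking 119, so the next rule applies.
Among Sato and Achebe, by date of most recent title (later first): Sato (May 28, 1997) before Achebe (Feb 5, 1990).
Beaumont and Oyelaran are each a home-nation competitor, so the next rule applies.
Beaumont and Oyelaran both have ranking points 3255 pts, so the next rule applies.
Beaumont and Oyelaran both have world ranking 118, so the next rule applies.
Among Beaumont and Oyelaran, by date of most recent title (later first): Beaumont (Jun 20, 1997) before Oyelaran (Dec 9, 1996).
Among Lindqvist, Haddad and Johansson, a home-nation competitor before not a home-nation competitor: Lindqvist and Haddad (a home-nation competitor) before Johansson (not a home-nation competitor).
Lindqvist and Haddad both have ranking points 423 pts, so the next rule applies.
Lindqvist and Haddad both have world ranking 83, so the next rule applies.
Among Lindqvist and Haddad, by date of most recent title (later first): Lindqvist (Apr 26, 2006) before Haddad (Jul 2, 2001).
Order: Sato, Achebe, Beaumont, Oyelaran, Lindqvist, Haddad, Johansson.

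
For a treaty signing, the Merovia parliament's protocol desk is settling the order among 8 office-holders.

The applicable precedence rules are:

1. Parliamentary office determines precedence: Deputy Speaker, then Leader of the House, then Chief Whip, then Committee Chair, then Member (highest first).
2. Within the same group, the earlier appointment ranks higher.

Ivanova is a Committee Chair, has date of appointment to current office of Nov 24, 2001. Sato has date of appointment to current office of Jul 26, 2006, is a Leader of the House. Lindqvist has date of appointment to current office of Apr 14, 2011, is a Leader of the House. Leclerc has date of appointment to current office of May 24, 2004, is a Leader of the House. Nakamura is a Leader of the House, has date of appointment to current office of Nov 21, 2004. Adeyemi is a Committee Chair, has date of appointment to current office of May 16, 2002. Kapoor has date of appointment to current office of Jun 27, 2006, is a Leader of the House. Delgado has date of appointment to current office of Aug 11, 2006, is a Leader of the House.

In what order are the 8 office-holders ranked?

Leclerc, Nakamura, Kapoor, Sato, Delgado, Lindqvist, Ivanova, Adeyemi

By parliamentary office: Leclerc, Nakamura, Kapoor, Sato, Delgado and Lindqvist (Leader of the House); then Ivanova and Adeyemi (Committee Chair).
Among Leclerc, Nakamura, Kapoor, Sato, Delgado and Lindqvist, by date of appointment to current office (earlier first): Leclerc (May 24, 2004) before Nakamura (Nov 21, 2004) before Kapoor (Jun 27, 2006) before Sato (Jul 26, 2006) before Delgado (Aug 11, 2006) before Lindqvist (Apr 14, 2011).
Among Ivanova and Adeyemi, by date of appointment to current office (earlier first): Ivanova (Nov 24, 2001) before Adeyemi (May 16, 2002).
Full order: Leclerc, Nakamura, Kapoor, Sato, Delgado, Lindqvist, Ivanova, Adeyemi.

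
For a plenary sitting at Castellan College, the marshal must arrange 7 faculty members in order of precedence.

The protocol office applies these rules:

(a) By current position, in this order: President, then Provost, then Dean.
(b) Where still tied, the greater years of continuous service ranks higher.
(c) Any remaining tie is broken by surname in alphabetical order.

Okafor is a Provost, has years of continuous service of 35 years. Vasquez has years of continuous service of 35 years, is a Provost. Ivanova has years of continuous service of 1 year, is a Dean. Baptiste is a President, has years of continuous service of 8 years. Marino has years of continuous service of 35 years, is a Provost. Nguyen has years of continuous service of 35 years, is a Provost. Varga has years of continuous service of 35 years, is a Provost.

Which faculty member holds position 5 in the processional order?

Varga

By current position: Baptiste (President); then Marino, Nguyen, Okafor, Varga and Vasquez (Provost); then Ivanova (Dean).
Marino, Nguyen, Okafor, Varga and Vasquez all have years of continuous service 35 years, so the next rule applies.
Among Marino, Nguyen, Okafor, Varga and Vasquez, alphabetically by surname: Marino before Nguyen before Okafor before Varga before Vasquez.
Order: Baptiste, Marino, Nguyen, Okafor, Varga, Vasquez, Ivanova.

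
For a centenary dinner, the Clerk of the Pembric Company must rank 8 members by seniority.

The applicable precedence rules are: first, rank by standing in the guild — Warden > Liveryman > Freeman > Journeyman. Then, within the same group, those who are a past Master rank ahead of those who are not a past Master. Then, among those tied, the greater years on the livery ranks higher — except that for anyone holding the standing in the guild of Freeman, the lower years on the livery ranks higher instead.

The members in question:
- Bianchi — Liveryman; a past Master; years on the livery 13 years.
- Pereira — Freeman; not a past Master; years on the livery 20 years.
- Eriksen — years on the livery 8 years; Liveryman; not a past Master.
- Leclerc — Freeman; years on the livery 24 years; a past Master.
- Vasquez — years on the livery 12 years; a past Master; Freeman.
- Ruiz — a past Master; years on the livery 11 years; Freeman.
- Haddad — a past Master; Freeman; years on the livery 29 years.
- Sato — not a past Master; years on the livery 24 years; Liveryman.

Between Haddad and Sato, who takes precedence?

By standing in the guild: Bianchi, Sato and Eriksen (Liveryman); then Ruiz, Vasquez, Leclerc, Haddad and Pereira (Freeman).
Among Bianchi, Sato and Eriksen, a past Master before not a past Master: Bianchi (a past Master) before Sato and Eriksen (not a past Master).
Among Sato and Eriksen, by years on the livery (higher first): Sato (24 years) before Eriksen (8 years).
Among Ruiz, Vasquez, Leclerc, Haddad and Pereira, a past Master before not a past Master: Ruiz, Vasquez, Leclerc and Haddad (a past Master) before Pereira (not a past Master).
Among Ruiz, Vasquez, Leclerc and Haddad, by years on the livery (lower first) (reversed rule for this group): Ruiz (11 years) before Vasquez (12 years) before Leclerc (24 years) before Haddad (29 years).
So Sato takes precedence.

Sato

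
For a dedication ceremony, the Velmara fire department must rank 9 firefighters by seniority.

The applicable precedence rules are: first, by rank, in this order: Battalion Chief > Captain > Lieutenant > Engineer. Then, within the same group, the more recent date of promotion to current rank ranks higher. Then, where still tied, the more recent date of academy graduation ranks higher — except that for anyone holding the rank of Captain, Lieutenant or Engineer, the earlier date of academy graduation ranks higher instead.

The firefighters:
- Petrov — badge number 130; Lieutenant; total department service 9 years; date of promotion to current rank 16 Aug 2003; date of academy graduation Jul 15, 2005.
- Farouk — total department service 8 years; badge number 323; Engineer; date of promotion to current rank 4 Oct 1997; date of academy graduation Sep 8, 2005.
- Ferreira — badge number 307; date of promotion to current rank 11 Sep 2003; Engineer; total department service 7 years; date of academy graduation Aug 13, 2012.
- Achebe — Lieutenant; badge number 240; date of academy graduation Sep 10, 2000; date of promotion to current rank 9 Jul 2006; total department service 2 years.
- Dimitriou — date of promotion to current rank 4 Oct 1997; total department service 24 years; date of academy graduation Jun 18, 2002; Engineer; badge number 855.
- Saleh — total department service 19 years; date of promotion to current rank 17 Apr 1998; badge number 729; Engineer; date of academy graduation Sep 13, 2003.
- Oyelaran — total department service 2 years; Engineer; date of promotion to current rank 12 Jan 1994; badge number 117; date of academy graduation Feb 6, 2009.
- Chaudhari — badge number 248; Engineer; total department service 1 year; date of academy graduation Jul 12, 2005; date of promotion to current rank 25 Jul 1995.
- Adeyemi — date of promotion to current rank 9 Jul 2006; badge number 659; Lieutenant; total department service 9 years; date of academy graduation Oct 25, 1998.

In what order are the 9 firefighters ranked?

By rank: Adeyemi, Achebe and Petrov (Lieutenant); then Ferreira, Saleh, Dimitriou, Farouk, Chaudhari and Oyelaran (Engineer).
Among Adeyemi, Achebe and Petrov, by date of promotion to current rank (later first): Adeyemi and Achebe (9 Jul 2006) before Petrov (16 Aug 2003).
Among Adeyemi and Achebe, by date of academy graduation (earlier first) (reversed rule for this group): Adeyemi (Oct 25, 1998) before Achebe (Sep 10, 2000).
Among Ferreira, Saleh, Dimitriou, Farouk, Chaudhari and Oyelaran, by date of promotion to current rank (later first): Ferreira (11 Sep 2003) before Saleh (17 Apr 1998) before Dimitriou and Farouk (4 Oct 1997) before Chaudhari (25 Jul 1995) before Oyelaran (12 Jan 1994).
Among Dimitriou and Farouk, by date of academy graduation (earlier first) (reversed rule for this group): Dimitriou (Jun 18, 2002) before Farouk (Sep 8, 2005).
Full order: Adeyemi, Achebe, Petrov, Ferreira, Saleh, Dimitriou, Farouk, Chaudhari, Oyelaran.

Adeyemi, Achebe, Petrov, Ferreira, Saleh, Dimitriou, Farouk, Chaudhari, Oyelaran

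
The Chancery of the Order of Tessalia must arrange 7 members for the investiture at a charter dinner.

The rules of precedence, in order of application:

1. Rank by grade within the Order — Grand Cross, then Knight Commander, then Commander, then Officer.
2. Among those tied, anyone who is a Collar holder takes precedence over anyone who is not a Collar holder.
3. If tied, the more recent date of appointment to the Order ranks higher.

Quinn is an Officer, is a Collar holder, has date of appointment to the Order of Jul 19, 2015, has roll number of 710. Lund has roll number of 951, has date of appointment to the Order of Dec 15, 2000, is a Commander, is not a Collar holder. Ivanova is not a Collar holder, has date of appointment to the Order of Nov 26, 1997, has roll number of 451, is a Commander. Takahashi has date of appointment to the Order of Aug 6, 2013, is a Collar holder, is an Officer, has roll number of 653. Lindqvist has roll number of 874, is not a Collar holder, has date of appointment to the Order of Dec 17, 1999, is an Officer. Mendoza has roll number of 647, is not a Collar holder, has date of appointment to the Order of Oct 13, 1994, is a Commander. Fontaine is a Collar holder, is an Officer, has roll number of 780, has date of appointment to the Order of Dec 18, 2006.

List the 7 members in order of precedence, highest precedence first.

Lund, Ivanova, Mendoza, Quinn, Takahashi, Fontaine, Lindqvist

By grade within the Order: Lund, Ivanova and Mendoza (Commander); then Quinn, Takahashi, Fontaine and Lindqvist (Officer).
Lund, Ivanova and Mendoza are each not a Collar holder, so the next rule applies.
Among Lund, Ivanova and Mendoza, by date of appointment to the Order (later first): Lund (Dec 15, 2000) before Ivanova (Nov 26, 1997) before Mendoza (Oct 13, 1994).
Among Quinn, Takahashi, Fontaine and Lindqvist, a Collar holder before not a Collar holder: Quinn, Takahashi and Fontaine (a Collar holder) before Lindqvist (not a Collar holder).
Among Quinn, Takahashi and Fontaine, by date of appointment to the Order (later first): Quinn (Jul 19, 2015) before Takahashi (Aug 6, 2013) before Fontaine (Dec 18, 2006).
Full order: Lund, Ivanova, Mendoza, Quinn, Takahashi, Fontaine, Lindqvist.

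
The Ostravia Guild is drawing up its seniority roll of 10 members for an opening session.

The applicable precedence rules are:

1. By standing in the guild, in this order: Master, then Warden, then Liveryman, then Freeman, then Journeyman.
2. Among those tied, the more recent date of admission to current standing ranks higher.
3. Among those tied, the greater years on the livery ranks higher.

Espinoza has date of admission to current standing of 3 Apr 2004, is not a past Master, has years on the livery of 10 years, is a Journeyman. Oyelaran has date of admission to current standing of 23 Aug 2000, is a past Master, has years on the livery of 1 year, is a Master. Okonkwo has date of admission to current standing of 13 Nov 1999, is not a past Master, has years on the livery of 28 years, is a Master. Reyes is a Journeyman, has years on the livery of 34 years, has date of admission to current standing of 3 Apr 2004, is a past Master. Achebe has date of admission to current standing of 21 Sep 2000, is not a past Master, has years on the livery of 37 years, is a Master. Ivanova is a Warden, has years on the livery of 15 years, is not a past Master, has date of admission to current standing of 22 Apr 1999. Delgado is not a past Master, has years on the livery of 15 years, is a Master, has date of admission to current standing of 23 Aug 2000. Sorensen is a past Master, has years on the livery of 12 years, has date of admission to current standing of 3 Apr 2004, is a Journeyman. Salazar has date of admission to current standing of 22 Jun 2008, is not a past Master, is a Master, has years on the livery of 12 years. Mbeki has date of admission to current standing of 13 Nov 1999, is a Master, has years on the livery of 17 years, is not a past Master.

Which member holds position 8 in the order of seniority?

Reyes

By standing in the guild: Salazar, Achebe, Delgado, Oyelaran, Okonkwo and Mbeki (Master); then Ivanova (Warden); then Reyes, Sorensen and Espinoza (Journeyman).
Among Salazar, Achebe, Delgado, Oyelaran, Okonkwo and Mbeki, by date of admission to current standing (later first): Salazar (22 Jun 2008) before Achebe (21 Sep 2000) before Delgado and Oyelaran (23 Aug 2000) before Okonkwo and Mbeki (13 Nov 1999).
Among Delgado and Oyelaran, by years on the livery (higher first): Delgado (15 years) before Oyelaran (1 year).
Among Okonkwo and Mbeki, by years on the livery (higher first): Okonkwo (28 years) before Mbeki (17 years).
Reyes, Sorensen and Espinoza all have date of admission to current standing 3 Apr 2004, so the next rule applies.
Among Reyes, Sorensen and Espinoza, by years on the livery (higher first): Reyes (34 years) before Sorensen (12 years) before Espinoza (10 years).
Order: Salazar, Achebe, Delgado, Oyelaran, Okonkwo, Mbeki, Ivanova, Reyes, Sorensen, Espinoza.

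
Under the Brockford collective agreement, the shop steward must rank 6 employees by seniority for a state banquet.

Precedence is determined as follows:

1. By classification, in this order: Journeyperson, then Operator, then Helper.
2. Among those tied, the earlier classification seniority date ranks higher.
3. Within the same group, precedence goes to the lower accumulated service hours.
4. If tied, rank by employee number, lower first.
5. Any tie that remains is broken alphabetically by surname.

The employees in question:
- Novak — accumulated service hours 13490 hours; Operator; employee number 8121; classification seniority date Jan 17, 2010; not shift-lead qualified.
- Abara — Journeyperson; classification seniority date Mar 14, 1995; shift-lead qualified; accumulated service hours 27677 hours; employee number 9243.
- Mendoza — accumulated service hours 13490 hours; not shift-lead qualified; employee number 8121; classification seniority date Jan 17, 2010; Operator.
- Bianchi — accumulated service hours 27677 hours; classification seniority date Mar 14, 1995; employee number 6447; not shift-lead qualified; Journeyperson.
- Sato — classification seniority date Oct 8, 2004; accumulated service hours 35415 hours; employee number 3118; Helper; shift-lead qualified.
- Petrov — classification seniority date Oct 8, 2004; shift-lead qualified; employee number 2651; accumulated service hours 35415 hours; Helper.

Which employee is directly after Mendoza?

By classification: Bianchi and Abara (Journeyperson); then Mendoza and Novak (Operator); then Petrov and Sato (Helper).
Bianchi and Abara both have classification seniority date Mar 14, 1995, so the next rule applies.
Bianchi and Abara both have accumulated service hours 27677 hours, so the next rule applies.
Among Bianchi and Abara, by employee number (lower first): Bianchi (6447) before Abara (9243).
Mendoza and Novak both have classification seniority date Jan 17, 2010, so the next rule applies.
Mendoza and Novak both have accumulated service hours 13490 hours, so the next rule applies.
Mendoza and Novak both have employee number 8121, so the next rule applies.
Among Mendoza and Novak, alphabetically by surname: Mendoza before Novak.
Petrov and Sato both have classification seniority date Oct 8, 2004, so the next rule applies.
Petrov and Sato both have accumulated service hours 35415 hours, so the next rule applies.
Among Petrov and Sato, by employee number (lower first): Petrov (2651) before Sato (3118).
Order: Bianchi, Abara, Mendoza, Novak, Petrov, Sato.

Novak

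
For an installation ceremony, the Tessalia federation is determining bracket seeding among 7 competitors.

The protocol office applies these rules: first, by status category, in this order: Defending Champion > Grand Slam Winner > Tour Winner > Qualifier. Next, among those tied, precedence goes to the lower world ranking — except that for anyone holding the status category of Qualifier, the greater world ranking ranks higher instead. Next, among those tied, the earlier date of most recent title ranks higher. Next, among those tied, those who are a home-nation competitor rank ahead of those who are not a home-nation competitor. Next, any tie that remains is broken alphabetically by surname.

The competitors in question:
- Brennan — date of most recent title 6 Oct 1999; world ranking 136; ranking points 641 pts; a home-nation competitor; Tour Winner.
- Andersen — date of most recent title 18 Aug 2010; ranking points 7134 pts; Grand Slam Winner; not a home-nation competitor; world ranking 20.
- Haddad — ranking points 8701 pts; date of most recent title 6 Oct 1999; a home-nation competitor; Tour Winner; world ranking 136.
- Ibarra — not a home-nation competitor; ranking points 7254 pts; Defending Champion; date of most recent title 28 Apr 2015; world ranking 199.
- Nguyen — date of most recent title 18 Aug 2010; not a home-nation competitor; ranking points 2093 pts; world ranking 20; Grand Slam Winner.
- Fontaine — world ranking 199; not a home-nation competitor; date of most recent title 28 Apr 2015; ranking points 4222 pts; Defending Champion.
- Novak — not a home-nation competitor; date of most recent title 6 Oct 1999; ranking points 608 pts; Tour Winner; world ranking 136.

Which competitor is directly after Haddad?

Novak

By status category: Fontaine and Ibarra (Defending Champion); then Andersen and Nguyen (Grand Slam Winner); then Brennan, Haddad and Novak (Tour Winner).
Fontaine and Ibarra both have world ranking 199, so the next rule applies.
Fontaine and Ibarra both have date of most recent title 28 Apr 2015, so the next rule applies.
Fontaine and Ibarra are each not a home-nation competitor, so the next rule applies.
Among Fontaine and Ibarra, alphabetically by surname: Fontaine before Ibarra.
Andersen and Nguyen both have world ranking 20, so the next rule applies.
Andersen and Nguyen both have date of most recent title 18 Aug 2010, so the next rule applies.
Andersen and Nguyen are each not a home-nation competitor, so the next rule applies.
Among Andersen and Nguyen, alphabetically by surname: Andersen before Nguyen.
Brennan, Haddad and Novak all have world ranking 136, so the next rule applies.
Brennan, Haddad and Novak all have date of most recent title 6 Oct 1999, so the next rule applies.
Among Brennan, Haddad and Novak, a home-nation competitor before not a home-nation competitor: Brennan and Haddad (a home-nation competitor) before Novak (not a home-nation competitor).
Among Brennan and Haddad, alphabetically by surname: Brennan before Haddad.
Order: Fontaine, Ibarra, Andersen, Nguyen, Brennan, Haddad, Novak.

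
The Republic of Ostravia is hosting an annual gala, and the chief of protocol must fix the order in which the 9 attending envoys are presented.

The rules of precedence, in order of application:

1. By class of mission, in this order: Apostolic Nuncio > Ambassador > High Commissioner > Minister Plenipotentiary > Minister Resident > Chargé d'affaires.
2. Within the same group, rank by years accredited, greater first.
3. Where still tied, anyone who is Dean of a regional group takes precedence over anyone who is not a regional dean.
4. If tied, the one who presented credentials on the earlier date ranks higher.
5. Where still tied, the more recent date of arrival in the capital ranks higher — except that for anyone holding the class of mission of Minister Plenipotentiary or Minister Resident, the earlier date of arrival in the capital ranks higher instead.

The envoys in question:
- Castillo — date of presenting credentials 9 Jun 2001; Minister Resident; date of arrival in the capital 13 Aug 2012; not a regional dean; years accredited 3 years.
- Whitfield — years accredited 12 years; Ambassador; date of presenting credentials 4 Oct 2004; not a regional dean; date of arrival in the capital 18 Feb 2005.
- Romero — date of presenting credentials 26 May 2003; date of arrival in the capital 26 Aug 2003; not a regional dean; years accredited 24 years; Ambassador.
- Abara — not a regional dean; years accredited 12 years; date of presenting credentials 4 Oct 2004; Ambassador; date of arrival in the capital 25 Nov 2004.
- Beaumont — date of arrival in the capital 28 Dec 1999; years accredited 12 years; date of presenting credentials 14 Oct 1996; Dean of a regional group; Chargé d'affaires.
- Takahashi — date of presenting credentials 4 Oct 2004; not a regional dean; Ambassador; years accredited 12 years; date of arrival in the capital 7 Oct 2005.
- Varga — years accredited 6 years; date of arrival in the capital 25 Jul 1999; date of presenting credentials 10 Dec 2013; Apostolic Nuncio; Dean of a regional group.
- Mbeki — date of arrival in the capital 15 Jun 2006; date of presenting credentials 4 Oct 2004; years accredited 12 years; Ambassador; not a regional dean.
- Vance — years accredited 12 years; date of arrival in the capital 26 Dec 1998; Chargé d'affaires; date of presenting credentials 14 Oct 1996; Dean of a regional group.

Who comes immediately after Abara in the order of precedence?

By class of mission: Varga (Apostolic Nuncio); then Romero, Mbeki, Takahashi, Whitfield and Abara (Ambassador); then Castillo (Minister Resident); then Beaumont and Vance (Chargé d'affaires).
Among Romero, Mbeki, Takahashi, Whitfield and Abara, by years accredited (higher first): Romero (24 years) before Mbeki, Takahashi, Whitfield and Abara (12 years).
Mbeki, Takahashi, Whitfield and Abara are each not a regional dean, so the next rule applies.
Mbeki, Takahashi, Whitfield and Abara all have date of presenting credentials 4 Oct 2004, so the next rule applies.
Among Mbeki, Takahashi, Whitfield and Abara, by date of arrival in the capital (later first): Mbeki (15 Jun 2006) before Takahashi (7 Oct 2005) before Whitfield (18 Feb 2005) before Abara (25 Nov 2004).
Beaumont and Vance both have years accredited 12 years, so the next rule applies.
Beaumont and Vance are each Dean of a regional group, so the next rule applies.
Beaumont and Vance both have date of presenting credentials 14 Oct 1996, so the next rule applies.
Among Beaumont and Vance, by date of arrival in the capital (later first): Beaumont (28 Dec 1999) before Vance (26 Dec 1998).
Order: Varga, Romero, Mbeki, Takahashi, Whitfield, Abara, Castillo, Beaumont, Vance.

Castillo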